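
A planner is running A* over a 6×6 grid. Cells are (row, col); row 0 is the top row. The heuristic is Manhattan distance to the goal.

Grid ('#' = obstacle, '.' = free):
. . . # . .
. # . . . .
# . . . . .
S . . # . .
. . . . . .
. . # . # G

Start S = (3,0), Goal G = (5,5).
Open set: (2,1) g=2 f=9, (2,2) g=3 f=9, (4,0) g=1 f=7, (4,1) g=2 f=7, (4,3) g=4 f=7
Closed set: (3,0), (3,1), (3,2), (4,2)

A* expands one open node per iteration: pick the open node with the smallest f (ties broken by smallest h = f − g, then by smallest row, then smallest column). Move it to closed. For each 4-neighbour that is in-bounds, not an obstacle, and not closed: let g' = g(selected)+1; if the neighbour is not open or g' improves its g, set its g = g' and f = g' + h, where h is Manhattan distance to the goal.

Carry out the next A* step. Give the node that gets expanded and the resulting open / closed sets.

step 1: expand (4,3) (f=7, h=3) → closed; open now [(2,1) g=2 f=9, (2,2) g=3 f=9, (4,0) g=1 f=7, (4,1) g=2 f=7, (4,4) g=5 f=7, (5,3) g=5 f=7]

expanded=(4,3); open=[(2,1) g=2 f=9, (2,2) g=3 f=9, (4,0) g=1 f=7, (4,1) g=2 f=7, (4,4) g=5 f=7, (5,3) g=5 f=7]; closed=[(3,0), (3,1), (3,2), (4,2), (4,3)]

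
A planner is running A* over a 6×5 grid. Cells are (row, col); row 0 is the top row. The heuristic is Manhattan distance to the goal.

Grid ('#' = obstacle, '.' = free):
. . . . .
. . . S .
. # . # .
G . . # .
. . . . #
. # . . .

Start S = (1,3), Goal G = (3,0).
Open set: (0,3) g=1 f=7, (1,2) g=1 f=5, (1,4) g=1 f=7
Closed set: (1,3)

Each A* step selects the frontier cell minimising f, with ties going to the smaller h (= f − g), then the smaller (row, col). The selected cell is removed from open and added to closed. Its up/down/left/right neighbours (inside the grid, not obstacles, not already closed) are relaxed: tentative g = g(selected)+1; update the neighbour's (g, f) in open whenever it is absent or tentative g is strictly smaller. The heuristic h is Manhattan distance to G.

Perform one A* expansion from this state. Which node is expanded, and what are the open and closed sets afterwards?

step 1: expand (1,2) (f=5, h=4) → closed; open now [(0,2) g=2 f=7, (0,3) g=1 f=7, (1,1) g=2 f=5, (1,4) g=1 f=7, (2,2) g=2 f=5]

expanded=(1,2); open=[(0,2) g=2 f=7, (0,3) g=1 f=7, (1,1) g=2 f=5, (1,4) g=1 f=7, (2,2) g=2 f=5]; closed=[(1,2), (1,3)]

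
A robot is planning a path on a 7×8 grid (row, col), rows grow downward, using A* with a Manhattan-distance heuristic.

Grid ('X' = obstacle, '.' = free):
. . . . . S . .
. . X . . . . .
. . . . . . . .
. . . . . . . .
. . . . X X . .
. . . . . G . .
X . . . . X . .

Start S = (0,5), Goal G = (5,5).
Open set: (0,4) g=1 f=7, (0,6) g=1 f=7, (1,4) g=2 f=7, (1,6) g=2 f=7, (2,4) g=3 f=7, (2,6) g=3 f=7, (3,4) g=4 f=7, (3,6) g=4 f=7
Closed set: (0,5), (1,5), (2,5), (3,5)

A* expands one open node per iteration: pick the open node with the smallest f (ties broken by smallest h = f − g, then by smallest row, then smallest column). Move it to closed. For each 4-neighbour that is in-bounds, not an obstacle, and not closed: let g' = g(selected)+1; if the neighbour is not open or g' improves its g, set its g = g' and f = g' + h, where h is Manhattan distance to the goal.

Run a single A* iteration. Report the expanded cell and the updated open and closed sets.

expanded=(3,4); open=[(0,4) g=1 f=7, (0,6) g=1 f=7, (1,4) g=2 f=7, (1,6) g=2 f=7, (2,4) g=3 f=7, (2,6) g=3 f=7, (3,3) g=5 f=9, (3,6) g=4 f=7]; closed=[(0,5), (1,5), (2,5), (3,4), (3,5)]

step 1: expand (3,4) (f=7, h=3) → closed; open now [(0,4) g=1 f=7, (0,6) g=1 f=7, (1,4) g=2 f=7, (1,6) g=2 f=7, (2,4) g=3 f=7, (2,6) g=3 f=7, (3,3) g=5 f=9, (3,6) g=4 f=7]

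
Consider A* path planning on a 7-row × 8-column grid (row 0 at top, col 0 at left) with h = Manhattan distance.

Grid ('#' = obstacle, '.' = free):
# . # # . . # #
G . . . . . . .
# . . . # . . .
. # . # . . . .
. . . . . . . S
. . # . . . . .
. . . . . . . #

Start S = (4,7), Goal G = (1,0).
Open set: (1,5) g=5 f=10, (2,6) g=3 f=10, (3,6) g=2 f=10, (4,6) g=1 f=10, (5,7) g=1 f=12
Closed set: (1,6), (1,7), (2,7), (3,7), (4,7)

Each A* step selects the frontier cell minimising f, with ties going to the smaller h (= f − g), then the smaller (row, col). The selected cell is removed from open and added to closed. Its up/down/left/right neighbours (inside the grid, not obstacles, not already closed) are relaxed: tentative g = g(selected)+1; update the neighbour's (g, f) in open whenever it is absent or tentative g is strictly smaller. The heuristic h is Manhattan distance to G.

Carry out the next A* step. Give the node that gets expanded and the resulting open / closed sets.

step 1: expand (1,5) (f=10, h=5) → closed; open now [(0,5) g=6 f=12, (1,4) g=6 f=10, (2,5) g=6 f=12, (2,6) g=3 f=10, (3,6) g=2 f=10, (4,6) g=1 f=10, (5,7) g=1 f=12]

expanded=(1,5); open=[(0,5) g=6 f=12, (1,4) g=6 f=10, (2,5) g=6 f=12, (2,6) g=3 f=10, (3,6) g=2 f=10, (4,6) g=1 f=10, (5,7) g=1 f=12]; closed=[(1,5), (1,6), (1,7), (2,7), (3,7), (4,7)]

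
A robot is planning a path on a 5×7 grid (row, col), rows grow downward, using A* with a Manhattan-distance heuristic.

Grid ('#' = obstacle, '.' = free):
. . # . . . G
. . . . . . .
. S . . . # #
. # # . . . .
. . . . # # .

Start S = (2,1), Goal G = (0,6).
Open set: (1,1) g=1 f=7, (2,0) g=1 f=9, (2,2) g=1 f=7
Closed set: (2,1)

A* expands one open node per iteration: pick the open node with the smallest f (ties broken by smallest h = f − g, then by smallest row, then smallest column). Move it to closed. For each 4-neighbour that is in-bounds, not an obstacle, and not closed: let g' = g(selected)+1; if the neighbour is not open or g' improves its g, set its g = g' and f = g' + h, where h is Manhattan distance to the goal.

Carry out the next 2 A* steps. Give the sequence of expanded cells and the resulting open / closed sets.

step 1: expand (1,1) (f=7, h=6) → closed; open now [(0,1) g=2 f=7, (1,0) g=2 f=9, (1,2) g=2 f=7, (2,0) g=1 f=9, (2,2) g=1 f=7]
step 2: expand (0,1) (f=7, h=5) → closed; open now [(0,0) g=3 f=9, (1,0) g=2 f=9, (1,2) g=2 f=7, (2,0) g=1 f=9, (2,2) g=1 f=7]

order=[(1,1) → (0,1)]; open=[(0,0) g=3 f=9, (1,0) g=2 f=9, (1,2) g=2 f=7, (2,0) g=1 f=9, (2,2) g=1 f=7]; closed=[(0,1), (1,1), (2,1)]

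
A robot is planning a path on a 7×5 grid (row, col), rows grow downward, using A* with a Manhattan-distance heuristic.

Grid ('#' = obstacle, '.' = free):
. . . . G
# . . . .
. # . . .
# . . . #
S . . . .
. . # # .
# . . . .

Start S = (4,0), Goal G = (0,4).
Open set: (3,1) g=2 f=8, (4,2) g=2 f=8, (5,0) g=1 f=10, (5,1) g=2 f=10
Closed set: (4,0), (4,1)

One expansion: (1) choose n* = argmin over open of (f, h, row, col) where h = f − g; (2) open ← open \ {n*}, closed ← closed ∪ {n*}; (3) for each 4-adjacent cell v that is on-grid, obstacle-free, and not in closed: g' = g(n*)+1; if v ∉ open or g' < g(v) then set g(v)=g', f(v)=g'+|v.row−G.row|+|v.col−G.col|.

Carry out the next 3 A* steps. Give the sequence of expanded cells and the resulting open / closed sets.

order=[(3,1) → (3,2) → (2,2)]; open=[(1,2) g=5 f=8, (2,3) g=5 f=8, (3,3) g=4 f=8, (4,2) g=2 f=8, (5,0) g=1 f=10, (5,1) g=2 f=10]; closed=[(2,2), (3,1), (3,2), (4,0), (4,1)]

step 1: expand (3,1) (f=8, h=6) → closed; open now [(3,2) g=3 f=8, (4,2) g=2 f=8, (5,0) g=1 f=10, (5,1) g=2 f=10]
step 2: expand (3,2) (f=8, h=5) → closed; open now [(2,2) g=4 f=8, (3,3) g=4 f=8, (4,2) g=2 f=8, (5,0) g=1 f=10, (5,1) g=2 f=10]
step 3: expand (2,2) (f=8, h=4) → closed; open now [(1,2) g=5 f=8, (2,3) g=5 f=8, (3,3) g=4 f=8, (4,2) g=2 f=8, (5,0) g=1 f=10, (5,1) g=2 f=10]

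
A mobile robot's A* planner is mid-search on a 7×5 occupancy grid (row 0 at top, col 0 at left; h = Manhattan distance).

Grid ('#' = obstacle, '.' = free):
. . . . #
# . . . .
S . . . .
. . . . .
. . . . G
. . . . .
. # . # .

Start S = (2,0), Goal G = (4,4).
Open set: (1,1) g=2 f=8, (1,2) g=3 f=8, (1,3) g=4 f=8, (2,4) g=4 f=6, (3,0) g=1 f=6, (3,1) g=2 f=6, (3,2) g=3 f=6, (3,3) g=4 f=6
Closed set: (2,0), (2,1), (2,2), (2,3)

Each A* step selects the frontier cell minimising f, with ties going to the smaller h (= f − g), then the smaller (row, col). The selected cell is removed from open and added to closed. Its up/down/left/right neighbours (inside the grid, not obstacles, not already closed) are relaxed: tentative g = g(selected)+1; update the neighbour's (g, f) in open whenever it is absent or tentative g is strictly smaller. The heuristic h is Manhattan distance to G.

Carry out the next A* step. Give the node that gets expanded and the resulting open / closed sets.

expanded=(2,4); open=[(1,1) g=2 f=8, (1,2) g=3 f=8, (1,3) g=4 f=8, (1,4) g=5 f=8, (3,0) g=1 f=6, (3,1) g=2 f=6, (3,2) g=3 f=6, (3,3) g=4 f=6, (3,4) g=5 f=6]; closed=[(2,0), (2,1), (2,2), (2,3), (2,4)]

step 1: expand (2,4) (f=6, h=2) → closed; open now [(1,1) g=2 f=8, (1,2) g=3 f=8, (1,3) g=4 f=8, (1,4) g=5 f=8, (3,0) g=1 f=6, (3,1) g=2 f=6, (3,2) g=3 f=6, (3,3) g=4 f=6, (3,4) g=5 f=6]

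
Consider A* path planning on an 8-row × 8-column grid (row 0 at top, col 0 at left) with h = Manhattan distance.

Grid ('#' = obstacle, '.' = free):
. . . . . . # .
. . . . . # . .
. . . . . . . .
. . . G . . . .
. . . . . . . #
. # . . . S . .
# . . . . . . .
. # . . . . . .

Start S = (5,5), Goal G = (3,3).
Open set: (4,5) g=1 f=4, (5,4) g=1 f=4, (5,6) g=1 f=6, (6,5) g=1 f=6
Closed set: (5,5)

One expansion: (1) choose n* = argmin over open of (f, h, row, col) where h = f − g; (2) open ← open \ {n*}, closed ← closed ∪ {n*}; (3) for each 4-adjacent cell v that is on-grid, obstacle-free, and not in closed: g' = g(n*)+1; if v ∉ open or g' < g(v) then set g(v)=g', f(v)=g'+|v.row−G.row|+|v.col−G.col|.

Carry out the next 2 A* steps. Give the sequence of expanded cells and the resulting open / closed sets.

order=[(4,5) → (3,5)]; open=[(2,5) g=3 f=6, (3,4) g=3 f=4, (3,6) g=3 f=6, (4,4) g=2 f=4, (4,6) g=2 f=6, (5,4) g=1 f=4, (5,6) g=1 f=6, (6,5) g=1 f=6]; closed=[(3,5), (4,5), (5,5)]

step 1: expand (4,5) (f=4, h=3) → closed; open now [(3,5) g=2 f=4, (4,4) g=2 f=4, (4,6) g=2 f=6, (5,4) g=1 f=4, (5,6) g=1 f=6, (6,5) g=1 f=6]
step 2: expand (3,5) (f=4, h=2) → closed; open now [(2,5) g=3 f=6, (3,4) g=3 f=4, (3,6) g=3 f=6, (4,4) g=2 f=4, (4,6) g=2 f=6, (5,4) g=1 f=4, (5,6) g=1 f=6, (6,5) g=1 f=6]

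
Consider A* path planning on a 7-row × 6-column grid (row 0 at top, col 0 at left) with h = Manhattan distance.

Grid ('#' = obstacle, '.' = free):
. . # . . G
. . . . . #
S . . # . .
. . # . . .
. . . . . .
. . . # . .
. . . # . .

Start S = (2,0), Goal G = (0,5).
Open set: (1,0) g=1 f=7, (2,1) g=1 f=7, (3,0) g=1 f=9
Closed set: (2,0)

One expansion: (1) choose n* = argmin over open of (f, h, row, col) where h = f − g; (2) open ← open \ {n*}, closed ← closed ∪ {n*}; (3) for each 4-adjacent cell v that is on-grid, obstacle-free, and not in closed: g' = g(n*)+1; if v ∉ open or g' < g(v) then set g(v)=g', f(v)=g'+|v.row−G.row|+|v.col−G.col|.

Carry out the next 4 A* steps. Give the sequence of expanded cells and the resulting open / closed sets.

order=[(1,0) → (0,0) → (0,1) → (1,1)]; open=[(1,2) g=3 f=7, (2,1) g=1 f=7, (3,0) g=1 f=9]; closed=[(0,0), (0,1), (1,0), (1,1), (2,0)]

step 1: expand (1,0) (f=7, h=6) → closed; open now [(0,0) g=2 f=7, (1,1) g=2 f=7, (2,1) g=1 f=7, (3,0) g=1 f=9]
step 2: expand (0,0) (f=7, h=5) → closed; open now [(0,1) g=3 f=7, (1,1) g=2 f=7, (2,1) g=1 f=7, (3,0) g=1 f=9]
step 3: expand (0,1) (f=7, h=4) → closed; open now [(1,1) g=2 f=7, (2,1) g=1 f=7, (3,0) g=1 f=9]
step 4: expand (1,1) (f=7, h=5) → closed; open now [(1,2) g=3 f=7, (2,1) g=1 f=7, (3,0) g=1 f=9]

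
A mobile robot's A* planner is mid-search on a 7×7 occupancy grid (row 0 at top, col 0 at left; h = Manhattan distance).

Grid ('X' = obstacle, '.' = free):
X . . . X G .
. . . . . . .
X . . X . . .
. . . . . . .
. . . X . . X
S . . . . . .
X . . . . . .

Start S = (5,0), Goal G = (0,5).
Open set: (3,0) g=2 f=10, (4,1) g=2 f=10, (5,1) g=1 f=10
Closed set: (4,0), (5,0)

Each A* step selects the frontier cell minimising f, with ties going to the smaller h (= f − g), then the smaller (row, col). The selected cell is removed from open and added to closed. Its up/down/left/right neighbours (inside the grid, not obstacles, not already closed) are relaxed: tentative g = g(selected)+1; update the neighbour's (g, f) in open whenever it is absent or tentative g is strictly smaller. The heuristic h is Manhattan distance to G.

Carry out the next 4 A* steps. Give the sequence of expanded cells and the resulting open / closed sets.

order=[(3,0) → (3,1) → (2,1) → (1,1)]; open=[(0,1) g=6 f=10, (1,0) g=6 f=12, (1,2) g=6 f=10, (2,2) g=5 f=10, (3,2) g=4 f=10, (4,1) g=2 f=10, (5,1) g=1 f=10]; closed=[(1,1), (2,1), (3,0), (3,1), (4,0), (5,0)]

step 1: expand (3,0) (f=10, h=8) → closed; open now [(3,1) g=3 f=10, (4,1) g=2 f=10, (5,1) g=1 f=10]
step 2: expand (3,1) (f=10, h=7) → closed; open now [(2,1) g=4 f=10, (3,2) g=4 f=10, (4,1) g=2 f=10, (5,1) g=1 f=10]
step 3: expand (2,1) (f=10, h=6) → closed; open now [(1,1) g=5 f=10, (2,2) g=5 f=10, (3,2) g=4 f=10, (4,1) g=2 f=10, (5,1) g=1 f=10]
step 4: expand (1,1) (f=10, h=5) → closed; open now [(0,1) g=6 f=10, (1,0) g=6 f=12, (1,2) g=6 f=10, (2,2) g=5 f=10, (3,2) g=4 f=10, (4,1) g=2 f=10, (5,1) g=1 f=10]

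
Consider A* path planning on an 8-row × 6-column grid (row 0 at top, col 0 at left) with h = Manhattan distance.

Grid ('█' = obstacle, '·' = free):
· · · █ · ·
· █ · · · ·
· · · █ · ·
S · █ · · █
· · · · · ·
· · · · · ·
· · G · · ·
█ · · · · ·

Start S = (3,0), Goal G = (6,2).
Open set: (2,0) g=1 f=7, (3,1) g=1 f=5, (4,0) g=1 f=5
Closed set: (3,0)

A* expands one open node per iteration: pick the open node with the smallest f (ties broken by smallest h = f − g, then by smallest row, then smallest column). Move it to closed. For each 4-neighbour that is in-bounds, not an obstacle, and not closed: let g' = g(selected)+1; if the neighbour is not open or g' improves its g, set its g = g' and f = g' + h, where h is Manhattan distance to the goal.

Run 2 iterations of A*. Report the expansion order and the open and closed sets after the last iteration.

step 1: expand (3,1) (f=5, h=4) → closed; open now [(2,0) g=1 f=7, (2,1) g=2 f=7, (4,0) g=1 f=5, (4,1) g=2 f=5]
step 2: expand (4,1) (f=5, h=3) → closed; open now [(2,0) g=1 f=7, (2,1) g=2 f=7, (4,0) g=1 f=5, (4,2) g=3 f=5, (5,1) g=3 f=5]

order=[(3,1) → (4,1)]; open=[(2,0) g=1 f=7, (2,1) g=2 f=7, (4,0) g=1 f=5, (4,2) g=3 f=5, (5,1) g=3 f=5]; closed=[(3,0), (3,1), (4,1)]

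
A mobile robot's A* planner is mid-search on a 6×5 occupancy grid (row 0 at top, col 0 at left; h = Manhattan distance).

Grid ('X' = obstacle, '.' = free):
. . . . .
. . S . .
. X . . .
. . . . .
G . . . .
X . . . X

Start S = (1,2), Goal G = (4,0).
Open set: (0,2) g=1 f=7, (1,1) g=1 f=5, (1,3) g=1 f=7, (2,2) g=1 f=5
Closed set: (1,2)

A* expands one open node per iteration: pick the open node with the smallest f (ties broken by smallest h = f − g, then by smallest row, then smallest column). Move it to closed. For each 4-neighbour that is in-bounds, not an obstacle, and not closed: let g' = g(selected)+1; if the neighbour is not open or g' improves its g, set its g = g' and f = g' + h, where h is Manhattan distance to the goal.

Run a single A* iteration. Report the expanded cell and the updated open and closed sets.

expanded=(1,1); open=[(0,1) g=2 f=7, (0,2) g=1 f=7, (1,0) g=2 f=5, (1,3) g=1 f=7, (2,2) g=1 f=5]; closed=[(1,1), (1,2)]

step 1: expand (1,1) (f=5, h=4) → closed; open now [(0,1) g=2 f=7, (0,2) g=1 f=7, (1,0) g=2 f=5, (1,3) g=1 f=7, (2,2) g=1 f=5]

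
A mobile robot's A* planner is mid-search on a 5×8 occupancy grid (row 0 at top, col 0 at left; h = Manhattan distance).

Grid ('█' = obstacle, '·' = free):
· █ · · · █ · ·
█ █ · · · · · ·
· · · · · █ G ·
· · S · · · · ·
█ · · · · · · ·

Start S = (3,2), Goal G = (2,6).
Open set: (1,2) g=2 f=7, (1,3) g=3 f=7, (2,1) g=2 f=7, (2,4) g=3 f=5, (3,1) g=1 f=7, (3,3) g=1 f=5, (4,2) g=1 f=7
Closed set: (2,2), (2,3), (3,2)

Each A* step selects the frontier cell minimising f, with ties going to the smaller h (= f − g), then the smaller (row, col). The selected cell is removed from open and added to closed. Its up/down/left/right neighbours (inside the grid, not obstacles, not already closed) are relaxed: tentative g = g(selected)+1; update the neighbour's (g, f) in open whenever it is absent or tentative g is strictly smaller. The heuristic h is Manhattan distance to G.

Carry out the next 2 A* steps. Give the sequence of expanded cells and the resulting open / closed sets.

step 1: expand (2,4) (f=5, h=2) → closed; open now [(1,2) g=2 f=7, (1,3) g=3 f=7, (1,4) g=4 f=7, (2,1) g=2 f=7, (3,1) g=1 f=7, (3,3) g=1 f=5, (3,4) g=4 f=7, (4,2) g=1 f=7]
step 2: expand (3,3) (f=5, h=4) → closed; open now [(1,2) g=2 f=7, (1,3) g=3 f=7, (1,4) g=4 f=7, (2,1) g=2 f=7, (3,1) g=1 f=7, (3,4) g=2 f=5, (4,2) g=1 f=7, (4,3) g=2 f=7]

order=[(2,4) → (3,3)]; open=[(1,2) g=2 f=7, (1,3) g=3 f=7, (1,4) g=4 f=7, (2,1) g=2 f=7, (3,1) g=1 f=7, (3,4) g=2 f=5, (4,2) g=1 f=7, (4,3) g=2 f=7]; closed=[(2,2), (2,3), (2,4), (3,2), (3,3)]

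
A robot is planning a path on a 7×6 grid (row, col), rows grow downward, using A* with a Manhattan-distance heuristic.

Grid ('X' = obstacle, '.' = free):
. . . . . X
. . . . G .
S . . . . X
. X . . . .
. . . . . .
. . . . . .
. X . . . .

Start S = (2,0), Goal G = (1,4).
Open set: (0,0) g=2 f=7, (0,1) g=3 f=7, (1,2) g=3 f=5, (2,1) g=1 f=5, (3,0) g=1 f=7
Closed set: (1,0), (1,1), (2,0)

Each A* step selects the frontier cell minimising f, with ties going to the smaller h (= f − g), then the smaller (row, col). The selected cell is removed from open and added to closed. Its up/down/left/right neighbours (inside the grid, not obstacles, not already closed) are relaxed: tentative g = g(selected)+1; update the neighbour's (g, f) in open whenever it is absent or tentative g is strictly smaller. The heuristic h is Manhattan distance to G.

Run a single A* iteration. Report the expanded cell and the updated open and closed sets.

step 1: expand (1,2) (f=5, h=2) → closed; open now [(0,0) g=2 f=7, (0,1) g=3 f=7, (0,2) g=4 f=7, (1,3) g=4 f=5, (2,1) g=1 f=5, (2,2) g=4 f=7, (3,0) g=1 f=7]

expanded=(1,2); open=[(0,0) g=2 f=7, (0,1) g=3 f=7, (0,2) g=4 f=7, (1,3) g=4 f=5, (2,1) g=1 f=5, (2,2) g=4 f=7, (3,0) g=1 f=7]; closed=[(1,0), (1,1), (1,2), (2,0)]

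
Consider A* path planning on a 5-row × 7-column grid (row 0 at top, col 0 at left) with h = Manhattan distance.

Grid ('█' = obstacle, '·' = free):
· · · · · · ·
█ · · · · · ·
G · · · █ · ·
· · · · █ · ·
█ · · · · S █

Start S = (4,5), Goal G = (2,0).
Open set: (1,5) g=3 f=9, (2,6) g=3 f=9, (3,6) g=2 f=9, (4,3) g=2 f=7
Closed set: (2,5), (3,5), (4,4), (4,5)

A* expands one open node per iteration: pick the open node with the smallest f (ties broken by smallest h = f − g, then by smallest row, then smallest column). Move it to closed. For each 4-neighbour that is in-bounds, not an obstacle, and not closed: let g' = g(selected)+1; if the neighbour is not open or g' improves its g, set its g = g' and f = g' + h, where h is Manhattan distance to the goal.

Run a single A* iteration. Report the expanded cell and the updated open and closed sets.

step 1: expand (4,3) (f=7, h=5) → closed; open now [(1,5) g=3 f=9, (2,6) g=3 f=9, (3,3) g=3 f=7, (3,6) g=2 f=9, (4,2) g=3 f=7]

expanded=(4,3); open=[(1,5) g=3 f=9, (2,6) g=3 f=9, (3,3) g=3 f=7, (3,6) g=2 f=9, (4,2) g=3 f=7]; closed=[(2,5), (3,5), (4,3), (4,4), (4,5)]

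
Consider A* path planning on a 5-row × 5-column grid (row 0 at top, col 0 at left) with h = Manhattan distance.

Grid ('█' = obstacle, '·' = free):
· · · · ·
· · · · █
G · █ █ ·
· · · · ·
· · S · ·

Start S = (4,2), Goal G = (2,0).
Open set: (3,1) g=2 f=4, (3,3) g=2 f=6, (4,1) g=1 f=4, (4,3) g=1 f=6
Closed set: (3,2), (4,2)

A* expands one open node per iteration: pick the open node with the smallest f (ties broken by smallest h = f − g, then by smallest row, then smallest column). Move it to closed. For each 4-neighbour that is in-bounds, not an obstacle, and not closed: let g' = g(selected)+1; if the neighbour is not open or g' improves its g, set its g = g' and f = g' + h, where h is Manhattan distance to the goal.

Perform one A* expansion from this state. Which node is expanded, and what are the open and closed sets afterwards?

step 1: expand (3,1) (f=4, h=2) → closed; open now [(2,1) g=3 f=4, (3,0) g=3 f=4, (3,3) g=2 f=6, (4,1) g=1 f=4, (4,3) g=1 f=6]

expanded=(3,1); open=[(2,1) g=3 f=4, (3,0) g=3 f=4, (3,3) g=2 f=6, (4,1) g=1 f=4, (4,3) g=1 f=6]; closed=[(3,1), (3,2), (4,2)]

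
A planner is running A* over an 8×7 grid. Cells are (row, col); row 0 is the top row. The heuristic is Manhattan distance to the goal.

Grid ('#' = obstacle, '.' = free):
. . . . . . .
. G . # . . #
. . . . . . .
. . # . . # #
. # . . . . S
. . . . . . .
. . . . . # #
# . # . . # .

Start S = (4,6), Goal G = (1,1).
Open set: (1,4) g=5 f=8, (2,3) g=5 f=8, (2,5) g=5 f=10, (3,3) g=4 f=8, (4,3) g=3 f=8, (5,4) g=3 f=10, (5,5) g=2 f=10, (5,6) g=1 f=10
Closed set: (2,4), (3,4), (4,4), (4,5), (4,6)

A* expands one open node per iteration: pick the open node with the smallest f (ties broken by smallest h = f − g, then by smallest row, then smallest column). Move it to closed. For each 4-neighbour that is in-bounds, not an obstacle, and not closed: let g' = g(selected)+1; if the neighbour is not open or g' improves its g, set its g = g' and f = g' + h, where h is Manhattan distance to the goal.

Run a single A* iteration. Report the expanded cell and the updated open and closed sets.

step 1: expand (1,4) (f=8, h=3) → closed; open now [(0,4) g=6 f=10, (1,5) g=6 f=10, (2,3) g=5 f=8, (2,5) g=5 f=10, (3,3) g=4 f=8, (4,3) g=3 f=8, (5,4) g=3 f=10, (5,5) g=2 f=10, (5,6) g=1 f=10]

expanded=(1,4); open=[(0,4) g=6 f=10, (1,5) g=6 f=10, (2,3) g=5 f=8, (2,5) g=5 f=10, (3,3) g=4 f=8, (4,3) g=3 f=8, (5,4) g=3 f=10, (5,5) g=2 f=10, (5,6) g=1 f=10]; closed=[(1,4), (2,4), (3,4), (4,4), (4,5), (4,6)]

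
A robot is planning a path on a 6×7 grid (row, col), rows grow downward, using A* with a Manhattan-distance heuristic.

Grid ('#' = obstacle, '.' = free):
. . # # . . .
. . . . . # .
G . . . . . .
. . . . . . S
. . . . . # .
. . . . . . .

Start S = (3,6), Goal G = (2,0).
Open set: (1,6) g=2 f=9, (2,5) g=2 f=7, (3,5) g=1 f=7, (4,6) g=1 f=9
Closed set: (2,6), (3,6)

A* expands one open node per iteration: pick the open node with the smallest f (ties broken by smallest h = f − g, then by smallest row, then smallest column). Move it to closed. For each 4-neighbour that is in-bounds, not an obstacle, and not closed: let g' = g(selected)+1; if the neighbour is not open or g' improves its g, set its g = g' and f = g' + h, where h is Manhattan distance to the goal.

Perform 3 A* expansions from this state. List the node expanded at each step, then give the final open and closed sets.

step 1: expand (2,5) (f=7, h=5) → closed; open now [(1,6) g=2 f=9, (2,4) g=3 f=7, (3,5) g=1 f=7, (4,6) g=1 f=9]
step 2: expand (2,4) (f=7, h=4) → closed; open now [(1,4) g=4 f=9, (1,6) g=2 f=9, (2,3) g=4 f=7, (3,4) g=4 f=9, (3,5) g=1 f=7, (4,6) g=1 f=9]
step 3: expand (2,3) (f=7, h=3) → closed; open now [(1,3) g=5 f=9, (1,4) g=4 f=9, (1,6) g=2 f=9, (2,2) g=5 f=7, (3,3) g=5 f=9, (3,4) g=4 f=9, (3,5) g=1 f=7, (4,6) g=1 f=9]

order=[(2,5) → (2,4) → (2,3)]; open=[(1,3) g=5 f=9, (1,4) g=4 f=9, (1,6) g=2 f=9, (2,2) g=5 f=7, (3,3) g=5 f=9, (3,4) g=4 f=9, (3,5) g=1 f=7, (4,6) g=1 f=9]; closed=[(2,3), (2,4), (2,5), (2,6), (3,6)]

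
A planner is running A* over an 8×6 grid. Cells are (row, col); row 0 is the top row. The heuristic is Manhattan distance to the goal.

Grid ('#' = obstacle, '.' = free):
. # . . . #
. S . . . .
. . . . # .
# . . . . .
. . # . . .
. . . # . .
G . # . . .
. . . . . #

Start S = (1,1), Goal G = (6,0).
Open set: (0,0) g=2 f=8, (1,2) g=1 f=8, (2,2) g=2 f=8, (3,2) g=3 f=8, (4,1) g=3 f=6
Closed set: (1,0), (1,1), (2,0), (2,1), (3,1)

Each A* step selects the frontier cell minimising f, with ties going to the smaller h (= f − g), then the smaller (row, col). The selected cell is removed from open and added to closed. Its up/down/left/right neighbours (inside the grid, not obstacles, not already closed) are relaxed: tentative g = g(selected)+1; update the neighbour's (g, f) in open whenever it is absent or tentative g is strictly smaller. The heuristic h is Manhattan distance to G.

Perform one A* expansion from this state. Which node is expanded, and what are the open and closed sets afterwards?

step 1: expand (4,1) (f=6, h=3) → closed; open now [(0,0) g=2 f=8, (1,2) g=1 f=8, (2,2) g=2 f=8, (3,2) g=3 f=8, (4,0) g=4 f=6, (5,1) g=4 f=6]

expanded=(4,1); open=[(0,0) g=2 f=8, (1,2) g=1 f=8, (2,2) g=2 f=8, (3,2) g=3 f=8, (4,0) g=4 f=6, (5,1) g=4 f=6]; closed=[(1,0), (1,1), (2,0), (2,1), (3,1), (4,1)]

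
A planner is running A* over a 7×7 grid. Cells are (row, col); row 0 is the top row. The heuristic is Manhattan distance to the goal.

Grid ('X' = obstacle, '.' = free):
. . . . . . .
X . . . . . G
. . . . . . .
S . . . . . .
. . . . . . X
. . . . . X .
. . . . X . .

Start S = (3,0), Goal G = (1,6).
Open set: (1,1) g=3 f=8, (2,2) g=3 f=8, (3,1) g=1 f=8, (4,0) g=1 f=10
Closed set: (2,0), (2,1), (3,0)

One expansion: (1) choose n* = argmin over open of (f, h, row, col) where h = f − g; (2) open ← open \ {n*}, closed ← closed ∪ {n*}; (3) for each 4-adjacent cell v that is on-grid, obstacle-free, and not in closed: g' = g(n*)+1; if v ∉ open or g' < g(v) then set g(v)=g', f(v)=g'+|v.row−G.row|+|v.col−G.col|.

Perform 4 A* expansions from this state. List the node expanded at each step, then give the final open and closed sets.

step 1: expand (1,1) (f=8, h=5) → closed; open now [(0,1) g=4 f=10, (1,2) g=4 f=8, (2,2) g=3 f=8, (3,1) g=1 f=8, (4,0) g=1 f=10]
step 2: expand (1,2) (f=8, h=4) → closed; open now [(0,1) g=4 f=10, (0,2) g=5 f=10, (1,3) g=5 f=8, (2,2) g=3 f=8, (3,1) g=1 f=8, (4,0) g=1 f=10]
step 3: expand (1,3) (f=8, h=3) → closed; open now [(0,1) g=4 f=10, (0,2) g=5 f=10, (0,3) g=6 f=10, (1,4) g=6 f=8, (2,2) g=3 f=8, (2,3) g=6 f=10, (3,1) g=1 f=8, (4,0) g=1 f=10]
step 4: expand (1,4) (f=8, h=2) → closed; open now [(0,1) g=4 f=10, (0,2) g=5 f=10, (0,3) g=6 f=10, (0,4) g=7 f=10, (1,5) g=7 f=8, (2,2) g=3 f=8, (2,3) g=6 f=10, (2,4) g=7 f=10, (3,1) g=1 f=8, (4,0) g=1 f=10]

order=[(1,1) → (1,2) → (1,3) → (1,4)]; open=[(0,1) g=4 f=10, (0,2) g=5 f=10, (0,3) g=6 f=10, (0,4) g=7 f=10, (1,5) g=7 f=8, (2,2) g=3 f=8, (2,3) g=6 f=10, (2,4) g=7 f=10, (3,1) g=1 f=8, (4,0) g=1 f=10]; closed=[(1,1), (1,2), (1,3), (1,4), (2,0), (2,1), (3,0)]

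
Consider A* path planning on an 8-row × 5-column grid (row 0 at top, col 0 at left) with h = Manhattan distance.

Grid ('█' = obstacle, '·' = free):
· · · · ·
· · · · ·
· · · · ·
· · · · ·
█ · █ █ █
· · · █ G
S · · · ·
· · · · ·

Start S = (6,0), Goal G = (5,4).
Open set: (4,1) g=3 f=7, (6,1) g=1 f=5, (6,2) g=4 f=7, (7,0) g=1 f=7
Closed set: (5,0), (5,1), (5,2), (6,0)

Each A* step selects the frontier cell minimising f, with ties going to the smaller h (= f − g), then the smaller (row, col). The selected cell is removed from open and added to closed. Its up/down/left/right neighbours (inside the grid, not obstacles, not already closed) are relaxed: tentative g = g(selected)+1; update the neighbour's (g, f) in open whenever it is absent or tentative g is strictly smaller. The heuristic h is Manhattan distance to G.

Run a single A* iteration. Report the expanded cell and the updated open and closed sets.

step 1: expand (6,1) (f=5, h=4) → closed; open now [(4,1) g=3 f=7, (6,2) g=2 f=5, (7,0) g=1 f=7, (7,1) g=2 f=7]

expanded=(6,1); open=[(4,1) g=3 f=7, (6,2) g=2 f=5, (7,0) g=1 f=7, (7,1) g=2 f=7]; closed=[(5,0), (5,1), (5,2), (6,0), (6,1)]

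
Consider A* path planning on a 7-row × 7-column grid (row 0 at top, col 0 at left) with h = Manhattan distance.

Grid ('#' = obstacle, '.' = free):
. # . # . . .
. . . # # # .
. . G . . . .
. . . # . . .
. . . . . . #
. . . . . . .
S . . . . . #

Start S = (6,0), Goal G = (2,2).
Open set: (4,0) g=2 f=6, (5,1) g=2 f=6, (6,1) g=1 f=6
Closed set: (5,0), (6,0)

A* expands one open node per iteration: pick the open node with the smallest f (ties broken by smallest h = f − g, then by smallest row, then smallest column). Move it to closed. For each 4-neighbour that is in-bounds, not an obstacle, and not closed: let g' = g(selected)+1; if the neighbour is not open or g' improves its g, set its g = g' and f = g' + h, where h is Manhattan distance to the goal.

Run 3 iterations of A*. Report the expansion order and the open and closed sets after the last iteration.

step 1: expand (4,0) (f=6, h=4) → closed; open now [(3,0) g=3 f=6, (4,1) g=3 f=6, (5,1) g=2 f=6, (6,1) g=1 f=6]
step 2: expand (3,0) (f=6, h=3) → closed; open now [(2,0) g=4 f=6, (3,1) g=4 f=6, (4,1) g=3 f=6, (5,1) g=2 f=6, (6,1) g=1 f=6]
step 3: expand (2,0) (f=6, h=2) → closed; open now [(1,0) g=5 f=8, (2,1) g=5 f=6, (3,1) g=4 f=6, (4,1) g=3 f=6, (5,1) g=2 f=6, (6,1) g=1 f=6]

order=[(4,0) → (3,0) → (2,0)]; open=[(1,0) g=5 f=8, (2,1) g=5 f=6, (3,1) g=4 f=6, (4,1) g=3 f=6, (5,1) g=2 f=6, (6,1) g=1 f=6]; closed=[(2,0), (3,0), (4,0), (5,0), (6,0)]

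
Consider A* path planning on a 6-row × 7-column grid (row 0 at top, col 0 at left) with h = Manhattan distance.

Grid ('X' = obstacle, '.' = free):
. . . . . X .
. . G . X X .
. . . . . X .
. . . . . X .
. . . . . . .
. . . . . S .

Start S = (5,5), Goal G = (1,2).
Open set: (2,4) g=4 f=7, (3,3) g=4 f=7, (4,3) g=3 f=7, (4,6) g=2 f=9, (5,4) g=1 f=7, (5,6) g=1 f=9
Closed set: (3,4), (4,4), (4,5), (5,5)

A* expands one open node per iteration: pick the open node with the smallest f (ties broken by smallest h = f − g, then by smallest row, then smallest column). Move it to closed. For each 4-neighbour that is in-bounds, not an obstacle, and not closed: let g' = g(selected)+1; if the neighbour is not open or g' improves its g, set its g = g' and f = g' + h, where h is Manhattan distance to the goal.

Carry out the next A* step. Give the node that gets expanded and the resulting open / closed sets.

expanded=(2,4); open=[(2,3) g=5 f=7, (3,3) g=4 f=7, (4,3) g=3 f=7, (4,6) g=2 f=9, (5,4) g=1 f=7, (5,6) g=1 f=9]; closed=[(2,4), (3,4), (4,4), (4,5), (5,5)]

step 1: expand (2,4) (f=7, h=3) → closed; open now [(2,3) g=5 f=7, (3,3) g=4 f=7, (4,3) g=3 f=7, (4,6) g=2 f=9, (5,4) g=1 f=7, (5,6) g=1 f=9]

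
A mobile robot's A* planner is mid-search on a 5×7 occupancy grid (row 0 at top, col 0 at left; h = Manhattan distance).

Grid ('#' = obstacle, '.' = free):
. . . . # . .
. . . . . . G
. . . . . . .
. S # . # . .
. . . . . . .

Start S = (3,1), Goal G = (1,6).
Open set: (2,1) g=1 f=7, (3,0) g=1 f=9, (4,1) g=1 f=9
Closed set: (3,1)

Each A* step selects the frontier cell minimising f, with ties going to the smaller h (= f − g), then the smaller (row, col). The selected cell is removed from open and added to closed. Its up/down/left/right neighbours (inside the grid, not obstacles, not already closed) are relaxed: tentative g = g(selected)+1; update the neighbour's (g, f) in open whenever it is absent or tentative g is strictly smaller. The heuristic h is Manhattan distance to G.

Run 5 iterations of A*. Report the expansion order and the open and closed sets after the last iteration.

order=[(2,1) → (1,1) → (1,2) → (1,3) → (1,4)]; open=[(0,1) g=3 f=9, (0,2) g=4 f=9, (0,3) g=5 f=9, (1,0) g=3 f=9, (1,5) g=6 f=7, (2,0) g=2 f=9, (2,2) g=2 f=7, (2,3) g=5 f=9, (2,4) g=6 f=9, (3,0) g=1 f=9, (4,1) g=1 f=9]; closed=[(1,1), (1,2), (1,3), (1,4), (2,1), (3,1)]

step 1: expand (2,1) (f=7, h=6) → closed; open now [(1,1) g=2 f=7, (2,0) g=2 f=9, (2,2) g=2 f=7, (3,0) g=1 f=9, (4,1) g=1 f=9]
step 2: expand (1,1) (f=7, h=5) → closed; open now [(0,1) g=3 f=9, (1,0) g=3 f=9, (1,2) g=3 f=7, (2,0) g=2 f=9, (2,2) g=2 f=7, (3,0) g=1 f=9, (4,1) g=1 f=9]
step 3: expand (1,2) (f=7, h=4) → closed; open now [(0,1) g=3 f=9, (0,2) g=4 f=9, (1,0) g=3 f=9, (1,3) g=4 f=7, (2,0) g=2 f=9, (2,2) g=2 f=7, (3,0) g=1 f=9, (4,1) g=1 f=9]
step 4: expand (1,3) (f=7, h=3) → closed; open now [(0,1) g=3 f=9, (0,2) g=4 f=9, (0,3) g=5 f=9, (1,0) g=3 f=9, (1,4) g=5 f=7, (2,0) g=2 f=9, (2,2) g=2 f=7, (2,3) g=5 f=9, (3,0) g=1 f=9, (4,1) g=1 f=9]
step 5: expand (1,4) (f=7, h=2) → closed; open now [(0,1) g=3 f=9, (0,2) g=4 f=9, (0,3) g=5 f=9, (1,0) g=3 f=9, (1,5) g=6 f=7, (2,0) g=2 f=9, (2,2) g=2 f=7, (2,3) g=5 f=9, (2,4) g=6 f=9, (3,0) g=1 f=9, (4,1) g=1 f=9]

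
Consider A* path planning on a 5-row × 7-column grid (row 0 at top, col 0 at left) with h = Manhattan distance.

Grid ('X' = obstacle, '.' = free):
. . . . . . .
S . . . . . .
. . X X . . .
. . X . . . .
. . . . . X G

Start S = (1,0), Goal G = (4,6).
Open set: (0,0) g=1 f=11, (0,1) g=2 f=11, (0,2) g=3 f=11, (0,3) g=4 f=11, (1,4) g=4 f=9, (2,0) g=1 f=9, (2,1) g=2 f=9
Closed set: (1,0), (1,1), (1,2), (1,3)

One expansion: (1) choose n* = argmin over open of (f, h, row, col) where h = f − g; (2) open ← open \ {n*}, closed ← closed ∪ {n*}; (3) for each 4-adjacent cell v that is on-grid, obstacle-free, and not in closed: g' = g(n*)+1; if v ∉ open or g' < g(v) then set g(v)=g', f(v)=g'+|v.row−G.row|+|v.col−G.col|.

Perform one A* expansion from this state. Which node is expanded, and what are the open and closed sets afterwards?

step 1: expand (1,4) (f=9, h=5) → closed; open now [(0,0) g=1 f=11, (0,1) g=2 f=11, (0,2) g=3 f=11, (0,3) g=4 f=11, (0,4) g=5 f=11, (1,5) g=5 f=9, (2,0) g=1 f=9, (2,1) g=2 f=9, (2,4) g=5 f=9]

expanded=(1,4); open=[(0,0) g=1 f=11, (0,1) g=2 f=11, (0,2) g=3 f=11, (0,3) g=4 f=11, (0,4) g=5 f=11, (1,5) g=5 f=9, (2,0) g=1 f=9, (2,1) g=2 f=9, (2,4) g=5 f=9]; closed=[(1,0), (1,1), (1,2), (1,3), (1,4)]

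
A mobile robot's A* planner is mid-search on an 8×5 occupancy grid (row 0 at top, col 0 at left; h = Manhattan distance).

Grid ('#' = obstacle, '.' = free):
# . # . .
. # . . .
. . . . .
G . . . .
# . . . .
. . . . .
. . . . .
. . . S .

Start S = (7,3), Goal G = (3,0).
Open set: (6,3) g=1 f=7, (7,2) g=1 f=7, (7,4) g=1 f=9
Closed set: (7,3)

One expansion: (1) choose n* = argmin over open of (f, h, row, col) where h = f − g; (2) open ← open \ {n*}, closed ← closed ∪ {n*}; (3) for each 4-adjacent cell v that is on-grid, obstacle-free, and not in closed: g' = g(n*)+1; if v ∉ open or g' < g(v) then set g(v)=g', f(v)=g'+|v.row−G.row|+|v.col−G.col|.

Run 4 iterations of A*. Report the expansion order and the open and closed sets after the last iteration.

step 1: expand (6,3) (f=7, h=6) → closed; open now [(5,3) g=2 f=7, (6,2) g=2 f=7, (6,4) g=2 f=9, (7,2) g=1 f=7, (7,4) g=1 f=9]
step 2: expand (5,3) (f=7, h=5) → closed; open now [(4,3) g=3 f=7, (5,2) g=3 f=7, (5,4) g=3 f=9, (6,2) g=2 f=7, (6,4) g=2 f=9, (7,2) g=1 f=7, (7,4) g=1 f=9]
step 3: expand (4,3) (f=7, h=4) → closed; open now [(3,3) g=4 f=7, (4,2) g=4 f=7, (4,4) g=4 f=9, (5,2) g=3 f=7, (5,4) g=3 f=9, (6,2) g=2 f=7, (6,4) g=2 f=9, (7,2) g=1 f=7, (7,4) g=1 f=9]
step 4: expand (3,3) (f=7, h=3) → closed; open now [(2,3) g=5 f=9, (3,2) g=5 f=7, (3,4) g=5 f=9, (4,2) g=4 f=7, (4,4) g=4 f=9, (5,2) g=3 f=7, (5,4) g=3 f=9, (6,2) g=2 f=7, (6,4) g=2 f=9, (7,2) g=1 f=7, (7,4) g=1 f=9]

order=[(6,3) → (5,3) → (4,3) → (3,3)]; open=[(2,3) g=5 f=9, (3,2) g=5 f=7, (3,4) g=5 f=9, (4,2) g=4 f=7, (4,4) g=4 f=9, (5,2) g=3 f=7, (5,4) g=3 f=9, (6,2) g=2 f=7, (6,4) g=2 f=9, (7,2) g=1 f=7, (7,4) g=1 f=9]; closed=[(3,3), (4,3), (5,3), (6,3), (7,3)]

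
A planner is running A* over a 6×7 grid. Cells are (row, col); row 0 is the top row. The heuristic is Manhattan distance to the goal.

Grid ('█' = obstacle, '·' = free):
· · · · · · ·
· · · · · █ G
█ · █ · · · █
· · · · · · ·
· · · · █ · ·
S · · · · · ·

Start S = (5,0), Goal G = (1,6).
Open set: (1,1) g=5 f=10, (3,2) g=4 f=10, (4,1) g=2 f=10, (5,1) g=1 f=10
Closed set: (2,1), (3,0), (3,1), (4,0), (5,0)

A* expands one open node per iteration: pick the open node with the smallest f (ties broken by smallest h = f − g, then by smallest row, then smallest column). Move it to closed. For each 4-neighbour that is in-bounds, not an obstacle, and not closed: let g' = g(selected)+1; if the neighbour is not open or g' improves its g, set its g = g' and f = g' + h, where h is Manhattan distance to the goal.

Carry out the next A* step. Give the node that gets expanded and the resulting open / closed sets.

expanded=(1,1); open=[(0,1) g=6 f=12, (1,0) g=6 f=12, (1,2) g=6 f=10, (3,2) g=4 f=10, (4,1) g=2 f=10, (5,1) g=1 f=10]; closed=[(1,1), (2,1), (3,0), (3,1), (4,0), (5,0)]

step 1: expand (1,1) (f=10, h=5) → closed; open now [(0,1) g=6 f=12, (1,0) g=6 f=12, (1,2) g=6 f=10, (3,2) g=4 f=10, (4,1) g=2 f=10, (5,1) g=1 f=10]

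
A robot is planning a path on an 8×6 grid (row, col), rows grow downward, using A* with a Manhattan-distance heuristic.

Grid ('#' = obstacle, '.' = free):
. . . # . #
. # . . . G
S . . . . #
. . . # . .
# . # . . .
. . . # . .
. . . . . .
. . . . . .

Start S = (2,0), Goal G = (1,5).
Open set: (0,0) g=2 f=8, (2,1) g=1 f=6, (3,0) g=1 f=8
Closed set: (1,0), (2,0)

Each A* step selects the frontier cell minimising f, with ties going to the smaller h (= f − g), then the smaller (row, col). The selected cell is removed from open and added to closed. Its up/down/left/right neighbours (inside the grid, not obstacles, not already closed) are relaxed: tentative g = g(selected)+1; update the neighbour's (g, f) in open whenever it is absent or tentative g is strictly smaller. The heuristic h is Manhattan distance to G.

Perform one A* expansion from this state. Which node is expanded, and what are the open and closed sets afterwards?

step 1: expand (2,1) (f=6, h=5) → closed; open now [(0,0) g=2 f=8, (2,2) g=2 f=6, (3,0) g=1 f=8, (3,1) g=2 f=8]

expanded=(2,1); open=[(0,0) g=2 f=8, (2,2) g=2 f=6, (3,0) g=1 f=8, (3,1) g=2 f=8]; closed=[(1,0), (2,0), (2,1)]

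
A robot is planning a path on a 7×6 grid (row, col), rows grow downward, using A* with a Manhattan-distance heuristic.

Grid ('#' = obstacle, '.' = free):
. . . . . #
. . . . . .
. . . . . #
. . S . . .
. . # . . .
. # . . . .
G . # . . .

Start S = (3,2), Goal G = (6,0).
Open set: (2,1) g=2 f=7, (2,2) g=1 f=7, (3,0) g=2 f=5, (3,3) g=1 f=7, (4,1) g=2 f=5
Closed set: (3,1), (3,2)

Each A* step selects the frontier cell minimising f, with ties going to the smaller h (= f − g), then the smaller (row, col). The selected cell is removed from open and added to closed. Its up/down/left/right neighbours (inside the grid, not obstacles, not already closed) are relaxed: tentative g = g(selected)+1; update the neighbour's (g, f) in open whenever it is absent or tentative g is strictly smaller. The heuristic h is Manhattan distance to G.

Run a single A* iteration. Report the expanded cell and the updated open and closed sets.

step 1: expand (3,0) (f=5, h=3) → closed; open now [(2,0) g=3 f=7, (2,1) g=2 f=7, (2,2) g=1 f=7, (3,3) g=1 f=7, (4,0) g=3 f=5, (4,1) g=2 f=5]

expanded=(3,0); open=[(2,0) g=3 f=7, (2,1) g=2 f=7, (2,2) g=1 f=7, (3,3) g=1 f=7, (4,0) g=3 f=5, (4,1) g=2 f=5]; closed=[(3,0), (3,1), (3,2)]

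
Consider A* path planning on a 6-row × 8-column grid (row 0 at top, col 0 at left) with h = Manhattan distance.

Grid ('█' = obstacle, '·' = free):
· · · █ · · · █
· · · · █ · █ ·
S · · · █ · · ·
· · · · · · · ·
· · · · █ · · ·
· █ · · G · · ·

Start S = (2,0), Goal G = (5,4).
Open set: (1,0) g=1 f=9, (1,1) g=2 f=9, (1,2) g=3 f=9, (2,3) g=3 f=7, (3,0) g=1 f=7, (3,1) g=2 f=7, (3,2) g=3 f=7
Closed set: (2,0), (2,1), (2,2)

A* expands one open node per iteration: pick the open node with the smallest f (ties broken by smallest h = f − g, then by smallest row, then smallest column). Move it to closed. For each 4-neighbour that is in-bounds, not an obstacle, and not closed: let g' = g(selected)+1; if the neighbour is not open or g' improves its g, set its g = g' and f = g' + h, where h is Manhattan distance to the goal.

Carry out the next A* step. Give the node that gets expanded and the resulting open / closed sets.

step 1: expand (2,3) (f=7, h=4) → closed; open now [(1,0) g=1 f=9, (1,1) g=2 f=9, (1,2) g=3 f=9, (1,3) g=4 f=9, (3,0) g=1 f=7, (3,1) g=2 f=7, (3,2) g=3 f=7, (3,3) g=4 f=7]

expanded=(2,3); open=[(1,0) g=1 f=9, (1,1) g=2 f=9, (1,2) g=3 f=9, (1,3) g=4 f=9, (3,0) g=1 f=7, (3,1) g=2 f=7, (3,2) g=3 f=7, (3,3) g=4 f=7]; closed=[(2,0), (2,1), (2,2), (2,3)]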